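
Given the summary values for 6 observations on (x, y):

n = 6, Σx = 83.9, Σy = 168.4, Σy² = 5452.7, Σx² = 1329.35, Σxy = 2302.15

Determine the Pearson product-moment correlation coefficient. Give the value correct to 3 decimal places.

r = (nΣxy − ΣxΣy) / √[(nΣx² − (Σx)²)(nΣy² − (Σy)²)]
Numerator: 6×2302.15 − 83.9×168.4 = -315.86
Denominator: √[(7976.1 − 7039.21)(32716.2 − 28358.56)] = √[936.89 × 4357.64] = 2020.5517
r = -315.86 / 2020.5517 ≈ -0.156

-0.156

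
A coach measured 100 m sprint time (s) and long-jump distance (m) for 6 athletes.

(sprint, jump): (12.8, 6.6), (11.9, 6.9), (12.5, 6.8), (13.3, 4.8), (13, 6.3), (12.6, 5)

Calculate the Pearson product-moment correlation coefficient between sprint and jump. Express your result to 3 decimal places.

-0.604

n = 6, Σx = 76.1, Σy = 36.4, Σx² = 966.35, Σy² = 225.14, Σxy = 460.33
nΣxy − ΣxΣy = 2761.98 − 2770.04 = -8.06
nΣx² − (Σx)² = 5798.1 − 5791.21 = 6.89; nΣy² − (Σy)² = 1350.84 − 1324.96 = 25.88
r = -8.06 / √(6.89 × 25.88) = -8.06 / 13.3534 ≈ -0.604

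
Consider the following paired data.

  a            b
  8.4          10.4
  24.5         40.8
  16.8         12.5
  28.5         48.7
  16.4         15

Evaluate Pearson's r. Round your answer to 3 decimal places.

n = 5, Σa = 94.6, Σb = 127.4, Σa² = 2034.26, Σb² = 4525.74, Σab = 2930.91
nΣab − ΣaΣb = 14654.55 − 12052.04 = 2602.51
nΣa² − (Σa)² = 10171.3 − 8949.16 = 1222.14; nΣb² − (Σb)² = 22628.7 − 16230.76 = 6397.94
r = 2602.51 / √(1222.14 × 6397.94) = 2602.51 / 2796.2794 ≈ 0.931

0.931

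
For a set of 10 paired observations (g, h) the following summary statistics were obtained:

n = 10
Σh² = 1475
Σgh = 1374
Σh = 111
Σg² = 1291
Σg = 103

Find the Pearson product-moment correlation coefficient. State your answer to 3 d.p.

r = (nΣgh − ΣgΣh) / √[(nΣg² − (Σg)²)(nΣh² − (Σh)²)]
Numerator: 10×1374 − 103×111 = 2307
Denominator: √[(12910 − 10609)(14750 − 12321)] = √[2301 × 2429] = 2364.1339
r = 2307 / 2364.1339 ≈ 0.976

0.976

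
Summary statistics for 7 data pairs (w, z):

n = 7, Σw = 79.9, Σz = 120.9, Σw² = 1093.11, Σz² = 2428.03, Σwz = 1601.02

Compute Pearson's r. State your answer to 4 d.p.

0.8908

r = (nΣwz − ΣwΣz) / √[(nΣw² − (Σw)²)(nΣz² − (Σz)²)]
Numerator: 7×1601.02 − 79.9×120.9 = 1547.23
Denominator: √[(7651.77 − 6384.01)(16996.21 − 14616.81)] = √[1267.76 × 2379.4] = 1736.8098
r = 1547.23 / 1736.8098 ≈ 0.8908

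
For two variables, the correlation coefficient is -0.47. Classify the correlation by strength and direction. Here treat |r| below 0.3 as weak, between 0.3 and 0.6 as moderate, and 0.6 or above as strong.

r = -0.47 < 0 so the relationship is negative.
|r| = 0.47, which falls in the moderate range.

moderate negative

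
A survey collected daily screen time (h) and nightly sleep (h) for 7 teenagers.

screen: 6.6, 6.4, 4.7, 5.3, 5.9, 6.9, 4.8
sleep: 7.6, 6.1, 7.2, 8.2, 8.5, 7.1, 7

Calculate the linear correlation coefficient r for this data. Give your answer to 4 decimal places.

n = 7, Σx = 40.6, Σy = 51.7, Σx² = 240.16, Σy² = 385.71, Σxy = 299.24
nΣxy − ΣxΣy = 2094.68 − 2099.02 = -4.34
nΣx² − (Σx)² = 1681.12 − 1648.36 = 32.76; nΣy² − (Σy)² = 2699.97 − 2672.89 = 27.08
r = -4.34 / √(32.76 × 27.08) = -4.34 / 29.7849 ≈ -0.1457

-0.1457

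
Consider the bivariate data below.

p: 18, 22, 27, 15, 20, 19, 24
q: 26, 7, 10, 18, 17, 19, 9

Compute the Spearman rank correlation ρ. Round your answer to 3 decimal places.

-0.750

Rank p: 2, 5, 7, 1, 4, 3, 6
Rank q: 7, 1, 3, 5, 4, 6, 2
d = rank(p) − rank(q): -5, 4, 4, -4, 0, -3, 4; Σd² = 98
ρ = 1 − 6Σd² / [n(n²−1)] = 1 − 6×98 / (7×48) = 1 − 588/336 ≈ -0.750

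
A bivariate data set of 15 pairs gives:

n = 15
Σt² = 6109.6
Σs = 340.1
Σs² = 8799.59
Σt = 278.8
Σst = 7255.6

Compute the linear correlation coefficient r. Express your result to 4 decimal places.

r = (nΣst − ΣsΣt) / √[(nΣs² − (Σs)²)(nΣt² − (Σt)²)]
Numerator: 15×7255.6 − 340.1×278.8 = 14014.12
Denominator: √[(131993.85 − 115668.01)(91644 − 77729.44)] = √[16325.84 × 13914.56] = 15072.0563
r = 14014.12 / 15072.0563 ≈ 0.9298

0.9298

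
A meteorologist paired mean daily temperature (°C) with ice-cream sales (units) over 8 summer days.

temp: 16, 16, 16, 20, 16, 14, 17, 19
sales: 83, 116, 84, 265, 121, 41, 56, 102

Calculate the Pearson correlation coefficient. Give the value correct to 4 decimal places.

n = 8, Σx = 134, Σy = 868, Σx² = 2270, Σy² = 127488, Σxy = 15228
nΣxy − ΣxΣy = 121824 − 116312 = 5512
nΣx² − (Σx)² = 18160 − 17956 = 204; nΣy² − (Σy)² = 1019904 − 753424 = 266480
r = 5512 / √(204 × 266480) = 5512 / 7373.0536 ≈ 0.7476

0.7476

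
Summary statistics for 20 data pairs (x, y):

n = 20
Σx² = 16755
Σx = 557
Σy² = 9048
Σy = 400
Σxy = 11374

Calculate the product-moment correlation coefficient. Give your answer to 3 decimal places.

r = (nΣxy − ΣxΣy) / √[(nΣx² − (Σx)²)(nΣy² − (Σy)²)]
Numerator: 20×11374 − 557×400 = 4680
Denominator: √[(335100 − 310249)(180960 − 160000)] = √[24851 × 20960] = 22822.7290
r = 4680 / 22822.7290 ≈ 0.205

0.205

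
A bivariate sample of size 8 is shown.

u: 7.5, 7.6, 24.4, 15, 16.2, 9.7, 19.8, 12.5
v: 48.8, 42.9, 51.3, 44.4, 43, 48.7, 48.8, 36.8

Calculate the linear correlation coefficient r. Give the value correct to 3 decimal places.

n = 8, Σu = 112.7, Σv = 364.7, Σu² = 1839.19, Σv² = 16781.27, Σuv = 5204.99
nΣuv − ΣuΣv = 41639.92 − 41101.69 = 538.23
nΣu² − (Σu)² = 14713.52 − 12701.29 = 2012.23; nΣv² − (Σv)² = 134250.16 − 133006.09 = 1244.07
r = 538.23 / √(2012.23 × 1244.07) = 538.23 / 1582.1994 ≈ 0.340

0.340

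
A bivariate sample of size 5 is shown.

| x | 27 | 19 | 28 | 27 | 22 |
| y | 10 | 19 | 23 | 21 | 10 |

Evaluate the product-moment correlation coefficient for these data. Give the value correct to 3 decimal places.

n = 5, Σx = 123, Σy = 83, Σx² = 3087, Σy² = 1531, Σxy = 2062
nΣxy − ΣxΣy = 10310 − 10209 = 101
nΣx² − (Σx)² = 15435 − 15129 = 306; nΣy² − (Σy)² = 7655 − 6889 = 766
r = 101 / √(306 × 766) = 101 / 484.1446 ≈ 0.209

0.209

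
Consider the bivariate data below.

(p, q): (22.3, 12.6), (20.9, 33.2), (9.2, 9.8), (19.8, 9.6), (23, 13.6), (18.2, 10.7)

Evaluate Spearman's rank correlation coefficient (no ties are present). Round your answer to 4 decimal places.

Rank p: 5, 4, 1, 3, 6, 2
Rank q: 4, 6, 2, 1, 5, 3
d = rank(p) − rank(q): 1, -2, -1, 2, 1, -1; Σd² = 12
ρ = 1 − 6Σd² / [n(n²−1)] = 1 − 6×12 / (6×35) = 1 − 72/210 ≈ 0.6571

0.6571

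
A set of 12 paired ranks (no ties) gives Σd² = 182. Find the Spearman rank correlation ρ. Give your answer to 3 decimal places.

ρ = 1 − 6Σd² / [n(n²−1)] = 1 − 6×182 / (12×143)
  = 1 − 1092/1716 = 1 − 0.6364 ≈ 0.364

0.364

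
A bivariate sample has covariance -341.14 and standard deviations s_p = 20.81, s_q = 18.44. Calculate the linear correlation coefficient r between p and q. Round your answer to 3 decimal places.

r = Cov(p,q) / (s_p · s_q) = -341.14 / (20.81 × 18.44)
  = -341.14 / 383.7364 ≈ -0.889

-0.889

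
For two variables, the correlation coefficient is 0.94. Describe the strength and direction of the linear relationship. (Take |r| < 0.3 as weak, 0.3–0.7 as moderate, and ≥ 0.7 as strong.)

r = 0.94 > 0 so the relationship is positive.
|r| = 0.94, which falls in the strong range.

strong positive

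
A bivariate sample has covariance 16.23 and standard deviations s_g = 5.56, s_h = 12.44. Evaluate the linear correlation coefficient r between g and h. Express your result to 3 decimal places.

r = Cov(g,h) / (s_g · s_h) = 16.23 / (5.56 × 12.44)
  = 16.23 / 69.1664 ≈ 0.235

0.235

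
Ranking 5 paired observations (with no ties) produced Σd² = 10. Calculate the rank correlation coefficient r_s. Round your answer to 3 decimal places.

0.500

ρ = 1 − 6Σd² / [n(n²−1)] = 1 − 6×10 / (5×24)
  = 1 − 60/120 = 1 − 0.5000 ≈ 0.500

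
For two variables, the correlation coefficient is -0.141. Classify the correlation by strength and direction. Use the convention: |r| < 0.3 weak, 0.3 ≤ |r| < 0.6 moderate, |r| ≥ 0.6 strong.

weak negative

r = -0.141 < 0 so the relationship is negative.
|r| = 0.141, which falls in the weak range.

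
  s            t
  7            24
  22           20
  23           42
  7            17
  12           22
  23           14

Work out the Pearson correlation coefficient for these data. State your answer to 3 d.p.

0.260

n = 6, Σs = 94, Σt = 139, Σs² = 1784, Σt² = 3709, Σst = 2279
nΣst − ΣsΣt = 13674 − 13066 = 608
nΣs² − (Σs)² = 10704 − 8836 = 1868; nΣt² − (Σt)² = 22254 − 19321 = 2933
r = 608 / √(1868 × 2933) = 608 / 2340.6931 ≈ 0.260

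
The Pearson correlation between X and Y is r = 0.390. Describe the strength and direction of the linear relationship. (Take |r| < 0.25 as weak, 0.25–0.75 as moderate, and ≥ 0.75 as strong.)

moderate positive

r = 0.390 > 0 so the relationship is positive.
|r| = 0.390, which falls in the moderate range.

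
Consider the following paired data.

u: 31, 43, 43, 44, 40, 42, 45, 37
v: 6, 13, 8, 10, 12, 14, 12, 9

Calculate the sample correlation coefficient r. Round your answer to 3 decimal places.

n = 8, Σu = 325, Σv = 84, Σu² = 13353, Σv² = 934, Σuv = 3470
nΣuv − ΣuΣv = 27760 − 27300 = 460
nΣu² − (Σu)² = 106824 − 105625 = 1199; nΣv² − (Σv)² = 7472 − 7056 = 416
r = 460 / √(1199 × 416) = 460 / 706.2464 ≈ 0.651

0.651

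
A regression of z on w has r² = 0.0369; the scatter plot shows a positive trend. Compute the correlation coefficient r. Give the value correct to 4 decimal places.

0.1921

|r| = √0.0369 = 0.1921
The association is positive, so r = 0.1921.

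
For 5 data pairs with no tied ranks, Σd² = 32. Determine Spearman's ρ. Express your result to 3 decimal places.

ρ = 1 − 6Σd² / [n(n²−1)] = 1 − 6×32 / (5×24)
  = 1 − 192/120 = 1 − 1.6000 ≈ -0.600

-0.600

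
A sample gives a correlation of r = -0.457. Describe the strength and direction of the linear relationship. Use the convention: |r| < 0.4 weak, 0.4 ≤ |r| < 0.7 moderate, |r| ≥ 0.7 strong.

moderate negative

r = -0.457 < 0 so the relationship is negative.
|r| = 0.457, which falls in the moderate range.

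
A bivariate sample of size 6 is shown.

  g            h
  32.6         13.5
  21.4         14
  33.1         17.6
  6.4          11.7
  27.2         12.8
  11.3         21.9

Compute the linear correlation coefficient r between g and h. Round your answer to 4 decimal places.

n = 6, Σg = 132, Σh = 91.5, Σg² = 3524.82, Σh² = 1468.35, Σgh = 1992.77
nΣgh − ΣgΣh = 11956.62 − 12078 = -121.38
nΣg² − (Σg)² = 21148.92 − 17424 = 3724.92; nΣh² − (Σh)² = 8810.1 − 8372.25 = 437.85
r = -121.38 / √(3724.92 × 437.85) = -121.38 / 1277.0890 ≈ -0.0950

-0.0950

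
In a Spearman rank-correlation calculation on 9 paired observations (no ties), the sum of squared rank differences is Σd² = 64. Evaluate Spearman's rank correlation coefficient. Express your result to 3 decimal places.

0.467

ρ = 1 − 6Σd² / [n(n²−1)] = 1 − 6×64 / (9×80)
  = 1 − 384/720 = 1 − 0.5333 ≈ 0.467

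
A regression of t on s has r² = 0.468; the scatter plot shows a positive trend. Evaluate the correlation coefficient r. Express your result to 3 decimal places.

|r| = √0.468 = 0.684
The association is positive, so r = 0.684.

0.684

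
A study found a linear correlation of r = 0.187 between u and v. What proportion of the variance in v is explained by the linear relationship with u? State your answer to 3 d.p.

0.035

r² = (0.187)² = 0.035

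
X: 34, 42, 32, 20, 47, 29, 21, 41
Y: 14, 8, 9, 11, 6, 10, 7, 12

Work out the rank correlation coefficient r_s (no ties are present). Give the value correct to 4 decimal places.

-0.2381

Rank X: 5, 7, 4, 1, 8, 3, 2, 6
Rank Y: 8, 3, 4, 6, 1, 5, 2, 7
d = rank(X) − rank(Y): -3, 4, 0, -5, 7, -2, 0, -1; Σd² = 104
ρ = 1 − 6Σd² / [n(n²−1)] = 1 − 6×104 / (8×63) = 1 − 624/504 ≈ -0.2381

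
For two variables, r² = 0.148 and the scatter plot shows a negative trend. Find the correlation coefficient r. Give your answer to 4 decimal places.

|r| = √0.148 = 0.3847
The association is negative, so r = −0.3847.

-0.3847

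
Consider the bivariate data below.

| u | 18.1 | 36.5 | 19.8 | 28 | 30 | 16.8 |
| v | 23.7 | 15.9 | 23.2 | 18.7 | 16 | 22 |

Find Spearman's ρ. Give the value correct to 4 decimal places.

-0.8286

Rank u: 2, 6, 3, 4, 5, 1
Rank v: 6, 1, 5, 3, 2, 4
d = rank(u) − rank(v): -4, 5, -2, 1, 3, -3; Σd² = 64
ρ = 1 − 6Σd² / [n(n²−1)] = 1 − 6×64 / (6×35) = 1 − 384/210 ≈ -0.8286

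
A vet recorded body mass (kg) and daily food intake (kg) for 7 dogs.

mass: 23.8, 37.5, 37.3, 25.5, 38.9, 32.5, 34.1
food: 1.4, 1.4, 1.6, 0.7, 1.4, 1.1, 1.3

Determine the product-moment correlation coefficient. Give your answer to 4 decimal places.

0.5669

n = 7, Σx = 229.6, Σy = 8.9, Σx² = 7746.5, Σy² = 11.83, Σxy = 297.89
nΣxy − ΣxΣy = 2085.23 − 2043.44 = 41.79
nΣx² − (Σx)² = 54225.5 − 52716.16 = 1509.34; nΣy² − (Σy)² = 82.81 − 79.21 = 3.6
r = 41.79 / √(1509.34 × 3.6) = 41.79 / 73.7131 ≈ 0.5669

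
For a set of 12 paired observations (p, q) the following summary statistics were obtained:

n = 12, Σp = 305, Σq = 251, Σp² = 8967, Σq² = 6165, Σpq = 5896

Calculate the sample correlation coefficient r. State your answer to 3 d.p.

-0.459

r = (nΣpq − ΣpΣq) / √[(nΣp² − (Σp)²)(nΣq² − (Σq)²)]
Numerator: 12×5896 − 305×251 = -5803
Denominator: √[(107604 − 93025)(73980 − 63001)] = √[14579 × 10979] = 12651.5944
r = -5803 / 12651.5944 ≈ -0.459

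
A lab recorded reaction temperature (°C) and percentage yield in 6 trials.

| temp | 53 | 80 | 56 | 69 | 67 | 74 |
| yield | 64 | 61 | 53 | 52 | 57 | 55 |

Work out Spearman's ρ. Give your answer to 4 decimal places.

Rank temp: 1, 6, 2, 4, 3, 5
Rank yield: 6, 5, 2, 1, 4, 3
d = rank(temp) − rank(yield): -5, 1, 0, 3, -1, 2; Σd² = 40
ρ = 1 − 6Σd² / [n(n²−1)] = 1 − 6×40 / (6×35) = 1 − 240/210 ≈ -0.1429

-0.1429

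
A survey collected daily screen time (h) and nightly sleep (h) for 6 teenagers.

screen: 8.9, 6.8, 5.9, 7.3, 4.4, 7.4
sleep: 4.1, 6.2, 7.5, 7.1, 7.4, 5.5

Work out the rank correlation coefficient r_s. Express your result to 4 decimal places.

Rank screen: 6, 3, 2, 4, 1, 5
Rank sleep: 1, 3, 6, 4, 5, 2
d = rank(screen) − rank(sleep): 5, 0, -4, 0, -4, 3; Σd² = 66
ρ = 1 − 6Σd² / [n(n²−1)] = 1 − 6×66 / (6×35) = 1 − 396/210 ≈ -0.8857

-0.8857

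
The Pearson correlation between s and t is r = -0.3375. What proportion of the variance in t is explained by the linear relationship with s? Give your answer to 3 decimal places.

r² = (-0.3375)² = 0.114

0.114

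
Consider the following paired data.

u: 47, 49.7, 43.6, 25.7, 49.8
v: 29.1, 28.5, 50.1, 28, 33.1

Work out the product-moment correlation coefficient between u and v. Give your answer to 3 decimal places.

n = 5, Σu = 215.8, Σv = 168.8, Σu² = 9720.58, Σv² = 6048.68, Σuv = 7336.49
nΣuv − ΣuΣv = 36682.45 − 36427.04 = 255.41
nΣu² − (Σu)² = 48602.9 − 46569.64 = 2033.26; nΣv² − (Σv)² = 30243.4 − 28493.44 = 1749.96
r = 255.41 / √(2033.26 × 1749.96) = 255.41 / 1886.2989 ≈ 0.135

0.135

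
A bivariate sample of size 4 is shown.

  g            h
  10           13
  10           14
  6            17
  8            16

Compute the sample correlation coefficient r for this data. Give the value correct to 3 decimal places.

n = 4, Σg = 34, Σh = 60, Σg² = 300, Σh² = 910, Σgh = 500
nΣgh − ΣgΣh = 2000 − 2040 = -40
nΣg² − (Σg)² = 1200 − 1156 = 44; nΣh² − (Σh)² = 3640 − 3600 = 40
r = -40 / √(44 × 40) = -40 / 41.9524 ≈ -0.953

-0.953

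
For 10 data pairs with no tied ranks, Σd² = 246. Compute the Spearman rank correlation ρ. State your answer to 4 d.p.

ρ = 1 − 6Σd² / [n(n²−1)] = 1 − 6×246 / (10×99)
  = 1 − 1476/990 = 1 − 1.49091 ≈ -0.4909

-0.4909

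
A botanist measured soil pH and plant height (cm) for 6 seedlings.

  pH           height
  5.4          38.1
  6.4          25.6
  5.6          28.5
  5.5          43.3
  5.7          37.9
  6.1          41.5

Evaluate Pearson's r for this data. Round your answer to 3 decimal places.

-0.457

n = 6, Σx = 34.7, Σy = 214.9, Σx² = 201.43, Σy² = 7952.77, Σxy = 1236.51
nΣxy − ΣxΣy = 7419.06 − 7457.03 = -37.97
nΣx² − (Σx)² = 1208.58 − 1204.09 = 4.49; nΣy² − (Σy)² = 47716.62 − 46182.01 = 1534.61
r = -37.97 / √(4.49 × 1534.61) = -37.97 / 83.0084 ≈ -0.457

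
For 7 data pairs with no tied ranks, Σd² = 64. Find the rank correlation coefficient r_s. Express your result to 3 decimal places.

-0.143

ρ = 1 − 6Σd² / [n(n²−1)] = 1 − 6×64 / (7×48)
  = 1 − 384/336 = 1 − 1.1429 ≈ -0.143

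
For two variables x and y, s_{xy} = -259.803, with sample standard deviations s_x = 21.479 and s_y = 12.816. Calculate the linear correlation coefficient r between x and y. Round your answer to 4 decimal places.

r = Cov(x,y) / (s_x · s_y) = -259.803 / (21.479 × 12.816)
  = -259.803 / 275.2749 ≈ -0.9438

-0.9438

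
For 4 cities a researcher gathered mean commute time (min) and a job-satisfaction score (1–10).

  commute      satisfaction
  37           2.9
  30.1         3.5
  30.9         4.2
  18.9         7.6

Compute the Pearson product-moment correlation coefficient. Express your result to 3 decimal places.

-0.964

n = 4, Σx = 116.9, Σy = 18.2, Σx² = 3587.03, Σy² = 96.06, Σxy = 486.07
nΣxy − ΣxΣy = 1944.28 − 2127.58 = -183.3
nΣx² − (Σx)² = 14348.12 − 13665.61 = 682.51; nΣy² − (Σy)² = 384.24 − 331.24 = 53
r = -183.3 / √(682.51 × 53) = -183.3 / 190.1921 ≈ -0.964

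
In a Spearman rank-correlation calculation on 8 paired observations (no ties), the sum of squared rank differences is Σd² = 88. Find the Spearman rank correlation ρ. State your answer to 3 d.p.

-0.048

ρ = 1 − 6Σd² / [n(n²−1)] = 1 − 6×88 / (8×63)
  = 1 − 528/504 = 1 − 1.0476 ≈ -0.048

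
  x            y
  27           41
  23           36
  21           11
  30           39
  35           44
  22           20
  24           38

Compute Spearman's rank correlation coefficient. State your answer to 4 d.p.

0.9643

Rank x: 5, 3, 1, 6, 7, 2, 4
Rank y: 6, 3, 1, 5, 7, 2, 4
d = rank(x) − rank(y): -1, 0, 0, 1, 0, 0, 0; Σd² = 2
ρ = 1 − 6Σd² / [n(n²−1)] = 1 − 6×2 / (7×48) = 1 − 12/336 ≈ 0.9643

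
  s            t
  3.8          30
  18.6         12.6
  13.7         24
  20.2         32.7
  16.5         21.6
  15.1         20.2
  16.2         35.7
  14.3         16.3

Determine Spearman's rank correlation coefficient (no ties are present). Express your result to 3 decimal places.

-0.024

Rank s: 1, 7, 2, 8, 6, 4, 5, 3
Rank t: 6, 1, 5, 7, 4, 3, 8, 2
d = rank(s) − rank(t): -5, 6, -3, 1, 2, 1, -3, 1; Σd² = 86
ρ = 1 − 6Σd² / [n(n²−1)] = 1 − 6×86 / (8×63) = 1 − 516/504 ≈ -0.024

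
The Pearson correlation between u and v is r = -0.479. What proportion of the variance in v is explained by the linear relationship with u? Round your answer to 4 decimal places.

r² = (-0.479)² = 0.2294

0.2294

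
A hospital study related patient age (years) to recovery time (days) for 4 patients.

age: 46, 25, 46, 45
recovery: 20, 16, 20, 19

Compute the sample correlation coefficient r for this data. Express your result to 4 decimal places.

0.9788

n = 4, Σx = 162, Σy = 75, Σx² = 6882, Σy² = 1417, Σxy = 3095
nΣxy − ΣxΣy = 12380 − 12150 = 230
nΣx² − (Σx)² = 27528 − 26244 = 1284; nΣy² − (Σy)² = 5668 − 5625 = 43
r = 230 / √(1284 × 43) = 230 / 234.9723 ≈ 0.9788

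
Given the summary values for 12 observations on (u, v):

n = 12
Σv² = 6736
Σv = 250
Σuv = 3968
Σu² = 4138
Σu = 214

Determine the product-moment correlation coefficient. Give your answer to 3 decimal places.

r = (nΣuv − ΣuΣv) / √[(nΣu² − (Σu)²)(nΣv² − (Σv)²)]
Numerator: 12×3968 − 214×250 = -5884
Denominator: √[(49656 − 45796)(80832 − 62500)] = √[3860 × 18332] = 8411.9867
r = -5884 / 8411.9867 ≈ -0.699

-0.699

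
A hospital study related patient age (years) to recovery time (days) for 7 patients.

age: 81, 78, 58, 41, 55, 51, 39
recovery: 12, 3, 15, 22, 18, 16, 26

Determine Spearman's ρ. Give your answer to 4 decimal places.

-0.9286

Rank age: 7, 6, 5, 2, 4, 3, 1
Rank recovery: 2, 1, 3, 6, 5, 4, 7
d = rank(age) − rank(recovery): 5, 5, 2, -4, -1, -1, -6; Σd² = 108
ρ = 1 − 6Σd² / [n(n²−1)] = 1 − 6×108 / (7×48) = 1 − 648/336 ≈ -0.9286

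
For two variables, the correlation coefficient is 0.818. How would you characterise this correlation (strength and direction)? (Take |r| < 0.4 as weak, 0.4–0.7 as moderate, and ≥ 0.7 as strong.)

r = 0.818 > 0 so the relationship is positive.
|r| = 0.818, which falls in the strong range.

strong positive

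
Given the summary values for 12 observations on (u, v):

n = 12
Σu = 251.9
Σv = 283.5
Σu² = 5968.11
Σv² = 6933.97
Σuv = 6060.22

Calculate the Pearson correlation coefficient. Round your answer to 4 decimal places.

r = (nΣuv − ΣuΣv) / √[(nΣu² − (Σu)²)(nΣv² − (Σv)²)]
Numerator: 12×6060.22 − 251.9×283.5 = 1308.99
Denominator: √[(71617.32 − 63453.61)(83207.64 − 80372.25)] = √[8163.71 × 2835.39] = 4811.1643
r = 1308.99 / 4811.1643 ≈ 0.2721

0.2721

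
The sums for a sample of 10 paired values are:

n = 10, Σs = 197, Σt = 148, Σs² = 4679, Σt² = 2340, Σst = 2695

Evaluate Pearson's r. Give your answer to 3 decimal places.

-0.638

r = (nΣst − ΣsΣt) / √[(nΣs² − (Σs)²)(nΣt² − (Σt)²)]
Numerator: 10×2695 − 197×148 = -2206
Denominator: √[(46790 − 38809)(23400 − 21904)] = √[7981 × 1496] = 3455.3692
r = -2206 / 3455.3692 ≈ -0.638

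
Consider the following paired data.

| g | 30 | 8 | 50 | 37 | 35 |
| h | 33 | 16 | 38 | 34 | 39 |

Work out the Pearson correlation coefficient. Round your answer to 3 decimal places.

0.915

n = 5, Σg = 160, Σh = 160, Σg² = 6058, Σh² = 5466, Σgh = 5641
nΣgh − ΣgΣh = 28205 − 25600 = 2605
nΣg² − (Σg)² = 30290 − 25600 = 4690; nΣh² − (Σh)² = 27330 − 25600 = 1730
r = 2605 / √(4690 × 1730) = 2605 / 2848.4557 ≈ 0.915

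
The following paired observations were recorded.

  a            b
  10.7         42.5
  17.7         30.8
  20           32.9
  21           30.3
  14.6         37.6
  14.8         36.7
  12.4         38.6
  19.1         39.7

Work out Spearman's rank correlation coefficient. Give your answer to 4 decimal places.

-0.7143

Rank a: 1, 5, 7, 8, 3, 4, 2, 6
Rank b: 8, 2, 3, 1, 5, 4, 6, 7
d = rank(a) − rank(b): -7, 3, 4, 7, -2, 0, -4, -1; Σd² = 144
ρ = 1 − 6Σd² / [n(n²−1)] = 1 − 6×144 / (8×63) = 1 − 864/504 ≈ -0.7143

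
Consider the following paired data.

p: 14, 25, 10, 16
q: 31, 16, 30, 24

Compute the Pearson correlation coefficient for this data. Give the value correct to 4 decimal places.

-0.9388

n = 4, Σp = 65, Σq = 101, Σp² = 1177, Σq² = 2693, Σpq = 1518
nΣpq − ΣpΣq = 6072 − 6565 = -493
nΣp² − (Σp)² = 4708 − 4225 = 483; nΣq² − (Σq)² = 10772 − 10201 = 571
r = -493 / √(483 × 571) = -493 / 525.1600 ≈ -0.9388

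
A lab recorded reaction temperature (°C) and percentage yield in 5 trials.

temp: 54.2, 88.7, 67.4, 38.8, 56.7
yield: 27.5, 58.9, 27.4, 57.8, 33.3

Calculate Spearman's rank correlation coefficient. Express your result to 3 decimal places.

Rank temp: 2, 5, 4, 1, 3
Rank yield: 2, 5, 1, 4, 3
d = rank(temp) − rank(yield): 0, 0, 3, -3, 0; Σd² = 18
ρ = 1 − 6Σd² / [n(n²−1)] = 1 − 6×18 / (5×24) = 1 − 108/120 ≈ 0.100

0.100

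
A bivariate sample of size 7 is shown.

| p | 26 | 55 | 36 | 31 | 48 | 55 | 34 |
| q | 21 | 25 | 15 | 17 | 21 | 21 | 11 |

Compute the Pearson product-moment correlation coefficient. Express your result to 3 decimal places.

n = 7, Σp = 285, Σq = 131, Σp² = 12443, Σq² = 2583, Σpq = 5525
nΣpq − ΣpΣq = 38675 − 37335 = 1340
nΣp² − (Σp)² = 87101 − 81225 = 5876; nΣq² − (Σq)² = 18081 − 17161 = 920
r = 1340 / √(5876 × 920) = 1340 / 2325.0634 ≈ 0.576

0.576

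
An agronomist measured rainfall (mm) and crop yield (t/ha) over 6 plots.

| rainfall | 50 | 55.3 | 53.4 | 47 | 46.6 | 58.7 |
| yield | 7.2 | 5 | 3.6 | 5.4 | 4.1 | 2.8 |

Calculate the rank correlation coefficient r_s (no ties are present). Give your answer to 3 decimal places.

-0.486

Rank rainfall: 3, 5, 4, 2, 1, 6
Rank yield: 6, 4, 2, 5, 3, 1
d = rank(rainfall) − rank(yield): -3, 1, 2, -3, -2, 5; Σd² = 52
ρ = 1 − 6Σd² / [n(n²−1)] = 1 − 6×52 / (6×35) = 1 − 312/210 ≈ -0.486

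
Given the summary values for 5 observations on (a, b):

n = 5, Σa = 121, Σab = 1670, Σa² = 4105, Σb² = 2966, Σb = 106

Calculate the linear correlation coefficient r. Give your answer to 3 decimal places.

r = (nΣab − ΣaΣb) / √[(nΣa² − (Σa)²)(nΣb² − (Σb)²)]
Numerator: 5×1670 − 121×106 = -4476
Denominator: √[(20525 − 14641)(14830 − 11236)] = √[5884 × 3594] = 4598.5972
r = -4476 / 4598.5972 ≈ -0.973

-0.973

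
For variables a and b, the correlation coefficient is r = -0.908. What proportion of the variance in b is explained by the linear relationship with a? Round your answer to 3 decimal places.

0.824

r² = (-0.908)² = 0.824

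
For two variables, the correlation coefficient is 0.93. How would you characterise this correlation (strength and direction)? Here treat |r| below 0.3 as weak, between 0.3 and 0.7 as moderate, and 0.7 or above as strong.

r = 0.93 > 0 so the relationship is positive.
|r| = 0.93, which falls in the strong range.

strong positive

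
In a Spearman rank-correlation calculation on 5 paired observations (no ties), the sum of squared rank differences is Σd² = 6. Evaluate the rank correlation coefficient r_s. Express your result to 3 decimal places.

0.700

ρ = 1 − 6Σd² / [n(n²−1)] = 1 − 6×6 / (5×24)
  = 1 − 36/120 = 1 − 0.3000 ≈ 0.700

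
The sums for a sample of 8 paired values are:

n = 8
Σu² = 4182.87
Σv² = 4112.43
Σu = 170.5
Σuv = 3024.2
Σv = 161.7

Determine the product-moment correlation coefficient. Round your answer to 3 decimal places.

-0.620

r = (nΣuv − ΣuΣv) / √[(nΣu² − (Σu)²)(nΣv² − (Σv)²)]
Numerator: 8×3024.2 − 170.5×161.7 = -3376.25
Denominator: √[(33462.96 − 29070.25)(32899.44 − 26146.89)] = √[4392.71 × 6752.55] = 5446.2826
r = -3376.25 / 5446.2826 ≈ -0.620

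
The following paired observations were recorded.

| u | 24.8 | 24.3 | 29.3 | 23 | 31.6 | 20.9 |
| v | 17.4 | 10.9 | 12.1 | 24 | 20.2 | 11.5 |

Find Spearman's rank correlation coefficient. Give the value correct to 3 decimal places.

Rank u: 4, 3, 5, 2, 6, 1
Rank v: 4, 1, 3, 6, 5, 2
d = rank(u) − rank(v): 0, 2, 2, -4, 1, -1; Σd² = 26
ρ = 1 − 6Σd² / [n(n²−1)] = 1 − 6×26 / (6×35) = 1 − 156/210 ≈ 0.257

0.257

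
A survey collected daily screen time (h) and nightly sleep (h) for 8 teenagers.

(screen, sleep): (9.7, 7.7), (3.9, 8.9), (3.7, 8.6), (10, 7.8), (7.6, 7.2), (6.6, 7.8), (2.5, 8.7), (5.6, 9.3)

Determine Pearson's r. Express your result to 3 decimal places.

-0.705

n = 8, Σx = 49.6, Σy = 66, Σx² = 361.92, Σy² = 548.16, Σxy = 399.25
nΣxy − ΣxΣy = 3194 − 3273.6 = -79.6
nΣx² − (Σx)² = 2895.36 − 2460.16 = 435.2; nΣy² − (Σy)² = 4385.28 − 4356 = 29.28
r = -79.6 / √(435.2 × 29.28) = -79.6 / 112.8834 ≈ -0.705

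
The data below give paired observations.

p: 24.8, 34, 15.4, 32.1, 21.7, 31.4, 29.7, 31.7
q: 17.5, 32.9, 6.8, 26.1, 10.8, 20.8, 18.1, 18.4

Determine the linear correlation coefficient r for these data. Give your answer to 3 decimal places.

0.886

n = 8, Σp = 220.8, Σq = 151.4, Σp² = 6382.44, Σq² = 3331.56, Σpq = 4503.46
nΣpq − ΣpΣq = 36027.68 − 33429.12 = 2598.56
nΣp² − (Σp)² = 51059.52 − 48752.64 = 2306.88; nΣq² − (Σq)² = 26652.48 − 22921.96 = 3730.52
r = 2598.56 / √(2306.88 × 3730.52) = 2598.56 / 2933.5749 ≈ 0.886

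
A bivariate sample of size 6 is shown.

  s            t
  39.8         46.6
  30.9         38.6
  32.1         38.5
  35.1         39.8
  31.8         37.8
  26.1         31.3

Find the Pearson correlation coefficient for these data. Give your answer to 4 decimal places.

0.9758

n = 6, Σs = 195.8, Σt = 232.6, Σs² = 6493.72, Σt² = 9136.34, Σst = 7699.22
nΣst − ΣsΣt = 46195.32 − 45543.08 = 652.24
nΣs² − (Σs)² = 38962.32 − 38337.64 = 624.68; nΣt² − (Σt)² = 54818.04 − 54102.76 = 715.28
r = 652.24 / √(624.68 × 715.28) = 652.24 / 668.4468 ≈ 0.9758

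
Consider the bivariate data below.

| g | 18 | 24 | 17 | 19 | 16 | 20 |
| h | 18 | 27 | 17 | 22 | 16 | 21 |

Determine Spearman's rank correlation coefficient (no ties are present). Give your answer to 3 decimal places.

Rank g: 3, 6, 2, 4, 1, 5
Rank h: 3, 6, 2, 5, 1, 4
d = rank(g) − rank(h): 0, 0, 0, -1, 0, 1; Σd² = 2
ρ = 1 − 6Σd² / [n(n²−1)] = 1 − 6×2 / (6×35) = 1 − 12/210 ≈ 0.943

0.943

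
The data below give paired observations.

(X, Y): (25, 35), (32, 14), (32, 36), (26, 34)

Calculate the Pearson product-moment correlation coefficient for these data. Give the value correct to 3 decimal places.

-0.522

n = 4, ΣX = 115, ΣY = 119, ΣX² = 3349, ΣY² = 3873, ΣXY = 3359
nΣXY − ΣXΣY = 13436 − 13685 = -249
nΣX² − (ΣX)² = 13396 − 13225 = 171; nΣY² − (ΣY)² = 15492 − 14161 = 1331
r = -249 / √(171 × 1331) = -249 / 477.0755 ≈ -0.522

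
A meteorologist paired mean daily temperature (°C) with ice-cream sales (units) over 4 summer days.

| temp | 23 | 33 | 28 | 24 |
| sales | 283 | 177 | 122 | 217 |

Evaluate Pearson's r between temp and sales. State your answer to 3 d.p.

-0.648

n = 4, Σx = 108, Σy = 799, Σx² = 2978, Σy² = 173391, Σxy = 20974
nΣxy − ΣxΣy = 83896 − 86292 = -2396
nΣx² − (Σx)² = 11912 − 11664 = 248; nΣy² − (Σy)² = 693564 − 638401 = 55163
r = -2396 / √(248 × 55163) = -2396 / 3698.7057 ≈ -0.648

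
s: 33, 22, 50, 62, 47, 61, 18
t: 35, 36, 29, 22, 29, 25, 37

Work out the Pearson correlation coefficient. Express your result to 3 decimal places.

-0.973

n = 7, Σs = 293, Σt = 213, Σs² = 14171, Σt² = 6681, Σst = 8315
nΣst − ΣsΣt = 58205 − 62409 = -4204
nΣs² − (Σs)² = 99197 − 85849 = 13348; nΣt² − (Σt)² = 46767 − 45369 = 1398
r = -4204 / √(13348 × 1398) = -4204 / 4319.7805 ≈ -0.973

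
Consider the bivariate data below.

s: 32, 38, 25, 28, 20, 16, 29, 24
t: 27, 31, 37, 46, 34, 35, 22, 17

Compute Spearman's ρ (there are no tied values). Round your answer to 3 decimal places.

Rank s: 7, 8, 4, 5, 2, 1, 6, 3
Rank t: 3, 4, 7, 8, 5, 6, 2, 1
d = rank(s) − rank(t): 4, 4, -3, -3, -3, -5, 4, 2; Σd² = 104
ρ = 1 − 6Σd² / [n(n²−1)] = 1 − 6×104 / (8×63) = 1 − 624/504 ≈ -0.238

-0.238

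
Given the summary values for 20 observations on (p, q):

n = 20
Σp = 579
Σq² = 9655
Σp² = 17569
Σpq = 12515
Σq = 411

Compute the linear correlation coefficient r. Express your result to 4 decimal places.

r = (nΣpq − ΣpΣq) / √[(nΣp² − (Σp)²)(nΣq² − (Σq)²)]
Numerator: 20×12515 − 579×411 = 12331
Denominator: √[(351380 − 335241)(193100 − 168921)] = √[16139 × 24179] = 19754.1105
r = 12331 / 19754.1105 ≈ 0.6242

0.6242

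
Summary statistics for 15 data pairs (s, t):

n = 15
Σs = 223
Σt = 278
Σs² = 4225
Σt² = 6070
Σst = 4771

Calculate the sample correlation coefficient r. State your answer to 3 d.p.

r = (nΣst − ΣsΣt) / √[(nΣs² − (Σs)²)(nΣt² − (Σt)²)]
Numerator: 15×4771 − 223×278 = 9571
Denominator: √[(63375 − 49729)(91050 − 77284)] = √[13646 × 13766] = 13705.8687
r = 9571 / 13705.8687 ≈ 0.698

0.698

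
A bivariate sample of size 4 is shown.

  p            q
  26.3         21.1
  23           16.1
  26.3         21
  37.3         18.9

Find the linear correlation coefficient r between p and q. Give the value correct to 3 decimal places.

n = 4, Σp = 112.9, Σq = 77.1, Σp² = 3303.67, Σq² = 1502.63, Σpq = 2182.5
nΣpq − ΣpΣq = 8730 − 8704.59 = 25.41
nΣp² − (Σp)² = 13214.68 − 12746.41 = 468.27; nΣq² − (Σq)² = 6010.52 − 5944.41 = 66.11
r = 25.41 / √(468.27 × 66.11) = 25.41 / 175.9470 ≈ 0.144

0.144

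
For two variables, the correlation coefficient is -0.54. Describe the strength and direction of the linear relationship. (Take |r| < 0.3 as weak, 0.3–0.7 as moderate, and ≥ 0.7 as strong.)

r = -0.54 < 0 so the relationship is negative.
|r| = 0.54, which falls in the moderate range.

moderate negative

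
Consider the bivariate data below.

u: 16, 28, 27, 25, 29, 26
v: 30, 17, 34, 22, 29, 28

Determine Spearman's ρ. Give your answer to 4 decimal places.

-0.1429

Rank u: 1, 5, 4, 2, 6, 3
Rank v: 5, 1, 6, 2, 4, 3
d = rank(u) − rank(v): -4, 4, -2, 0, 2, 0; Σd² = 40
ρ = 1 − 6Σd² / [n(n²−1)] = 1 − 6×40 / (6×35) = 1 − 240/210 ≈ -0.1429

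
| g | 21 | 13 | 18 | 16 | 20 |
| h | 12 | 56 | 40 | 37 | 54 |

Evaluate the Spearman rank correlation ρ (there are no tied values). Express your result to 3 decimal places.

-0.600

Rank g: 5, 1, 3, 2, 4
Rank h: 1, 5, 3, 2, 4
d = rank(g) − rank(h): 4, -4, 0, 0, 0; Σd² = 32
ρ = 1 − 6Σd² / [n(n²−1)] = 1 − 6×32 / (5×24) = 1 − 192/120 ≈ -0.600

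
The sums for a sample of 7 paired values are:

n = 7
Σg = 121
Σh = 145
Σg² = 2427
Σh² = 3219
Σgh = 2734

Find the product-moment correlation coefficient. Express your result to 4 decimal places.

0.8466

r = (nΣgh − ΣgΣh) / √[(nΣg² − (Σg)²)(nΣh² − (Σh)²)]
Numerator: 7×2734 − 121×145 = 1593
Denominator: √[(16989 − 14641)(22533 − 21025)] = √[2348 × 1508] = 1881.6971
r = 1593 / 1881.6971 ≈ 0.8466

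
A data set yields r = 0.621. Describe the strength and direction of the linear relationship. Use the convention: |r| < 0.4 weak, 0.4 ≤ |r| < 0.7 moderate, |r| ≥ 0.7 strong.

moderate positive

r = 0.621 > 0 so the relationship is positive.
|r| = 0.621, which falls in the moderate range.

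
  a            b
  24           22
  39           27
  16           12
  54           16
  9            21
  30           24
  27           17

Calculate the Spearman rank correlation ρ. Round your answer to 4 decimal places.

Rank a: 3, 6, 2, 7, 1, 5, 4
Rank b: 5, 7, 1, 2, 4, 6, 3
d = rank(a) − rank(b): -2, -1, 1, 5, -3, -1, 1; Σd² = 42
ρ = 1 − 6Σd² / [n(n²−1)] = 1 − 6×42 / (7×48) = 1 − 252/336 ≈ 0.2500

0.2500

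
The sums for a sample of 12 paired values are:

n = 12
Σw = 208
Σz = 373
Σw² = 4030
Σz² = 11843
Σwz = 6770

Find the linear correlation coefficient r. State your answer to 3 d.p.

r = (nΣwz − ΣwΣz) / √[(nΣw² − (Σw)²)(nΣz² − (Σz)²)]
Numerator: 12×6770 − 208×373 = 3656
Denominator: √[(48360 − 43264)(142116 − 139129)] = √[5096 × 2987] = 3901.5064
r = 3656 / 3901.5064 ≈ 0.937

0.937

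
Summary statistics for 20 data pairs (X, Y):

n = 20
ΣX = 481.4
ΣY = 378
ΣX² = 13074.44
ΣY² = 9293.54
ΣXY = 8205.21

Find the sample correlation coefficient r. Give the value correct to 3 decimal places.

r = (nΣXY − ΣXΣY) / √[(nΣX² − (ΣX)²)(nΣY² − (ΣY)²)]
Numerator: 20×8205.21 − 481.4×378 = -17865
Denominator: √[(261488.8 − 231745.96)(185870.8 − 142884)] = √[29742.84 × 42986.8] = 35756.8107
r = -17865 / 35756.8107 ≈ -0.500

-0.500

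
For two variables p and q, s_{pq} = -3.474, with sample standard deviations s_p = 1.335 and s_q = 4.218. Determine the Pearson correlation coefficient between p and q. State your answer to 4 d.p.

r = Cov(p,q) / (s_p · s_q) = -3.474 / (1.335 × 4.218)
  = -3.474 / 5.6310 ≈ -0.6169

-0.6169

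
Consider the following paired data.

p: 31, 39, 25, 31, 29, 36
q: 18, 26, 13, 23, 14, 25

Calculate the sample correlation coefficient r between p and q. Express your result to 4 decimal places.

n = 6, Σp = 191, Σq = 119, Σp² = 6205, Σq² = 2519, Σpq = 3916
nΣpq − ΣpΣq = 23496 − 22729 = 767
nΣp² − (Σp)² = 37230 − 36481 = 749; nΣq² − (Σq)² = 15114 − 14161 = 953
r = 767 / √(749 × 953) = 767 / 844.8651 ≈ 0.9078

0.9078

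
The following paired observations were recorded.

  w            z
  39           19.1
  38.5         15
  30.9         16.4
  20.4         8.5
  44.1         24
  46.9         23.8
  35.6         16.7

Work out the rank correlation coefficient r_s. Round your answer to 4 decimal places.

Rank w: 5, 4, 2, 1, 6, 7, 3
Rank z: 5, 2, 3, 1, 7, 6, 4
d = rank(w) − rank(z): 0, 2, -1, 0, -1, 1, -1; Σd² = 8
ρ = 1 − 6Σd² / [n(n²−1)] = 1 − 6×8 / (7×48) = 1 − 48/336 ≈ 0.8571

0.8571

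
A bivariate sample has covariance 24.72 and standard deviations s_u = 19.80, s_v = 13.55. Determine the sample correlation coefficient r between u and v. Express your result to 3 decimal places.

r = Cov(u,v) / (s_u · s_v) = 24.72 / (19.80 × 13.55)
  = 24.72 / 268.2900 ≈ 0.092

0.092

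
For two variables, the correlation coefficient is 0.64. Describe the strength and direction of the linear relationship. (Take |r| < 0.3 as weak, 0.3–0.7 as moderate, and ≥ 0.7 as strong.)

moderate positive

r = 0.64 > 0 so the relationship is positive.
|r| = 0.64, which falls in the moderate range.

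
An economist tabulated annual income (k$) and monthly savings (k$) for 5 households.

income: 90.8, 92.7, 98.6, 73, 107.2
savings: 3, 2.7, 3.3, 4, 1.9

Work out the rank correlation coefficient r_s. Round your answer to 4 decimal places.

-0.7000

Rank income: 2, 3, 4, 1, 5
Rank savings: 3, 2, 4, 5, 1
d = rank(income) − rank(savings): -1, 1, 0, -4, 4; Σd² = 34
ρ = 1 − 6Σd² / [n(n²−1)] = 1 − 6×34 / (5×24) = 1 − 204/120 ≈ -0.7000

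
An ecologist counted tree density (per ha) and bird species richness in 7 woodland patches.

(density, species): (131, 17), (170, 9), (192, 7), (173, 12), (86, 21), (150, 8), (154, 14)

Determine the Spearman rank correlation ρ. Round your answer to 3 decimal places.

Rank density: 2, 5, 7, 6, 1, 3, 4
Rank species: 6, 3, 1, 4, 7, 2, 5
d = rank(density) − rank(species): -4, 2, 6, 2, -6, 1, -1; Σd² = 98
ρ = 1 − 6Σd² / [n(n²−1)] = 1 − 6×98 / (7×48) = 1 − 588/336 ≈ -0.750

-0.750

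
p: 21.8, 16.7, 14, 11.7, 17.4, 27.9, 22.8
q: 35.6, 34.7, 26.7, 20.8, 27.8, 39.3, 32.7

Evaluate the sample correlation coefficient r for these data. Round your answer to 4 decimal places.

0.8771

n = 7, Σp = 132.3, Σq = 217.6, Σp² = 2688.03, Σq² = 7003.6, Σpq = 4298.48
nΣpq − ΣpΣq = 30089.36 − 28788.48 = 1300.88
nΣp² − (Σp)² = 18816.21 − 17503.29 = 1312.92; nΣq² − (Σq)² = 49025.2 − 47349.76 = 1675.44
r = 1300.88 / √(1312.92 × 1675.44) = 1300.88 / 1483.1449 ≈ 0.8771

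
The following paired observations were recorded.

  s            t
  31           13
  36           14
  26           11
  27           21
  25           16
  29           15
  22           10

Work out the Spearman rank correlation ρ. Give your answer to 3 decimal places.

0.214

Rank s: 6, 7, 3, 4, 2, 5, 1
Rank t: 3, 4, 2, 7, 6, 5, 1
d = rank(s) − rank(t): 3, 3, 1, -3, -4, 0, 0; Σd² = 44
ρ = 1 − 6Σd² / [n(n²−1)] = 1 − 6×44 / (7×48) = 1 − 264/336 ≈ 0.214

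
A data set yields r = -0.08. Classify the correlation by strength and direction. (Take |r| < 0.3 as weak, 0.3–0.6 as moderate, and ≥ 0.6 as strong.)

r = -0.08 < 0 so the relationship is negative.
|r| = 0.08, which falls in the weak range.

weak negative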